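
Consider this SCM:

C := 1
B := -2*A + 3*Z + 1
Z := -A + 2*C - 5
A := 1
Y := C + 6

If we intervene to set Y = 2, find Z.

-4

The intervention breaks the incoming arrows to Y: Y := C + 6 no longer applies, and Y = 2.
Z is not downstream of the intervention, so its value is determined by the original equations.
Z = -A + 2*C - 5  [with A=1, C=1]  = -4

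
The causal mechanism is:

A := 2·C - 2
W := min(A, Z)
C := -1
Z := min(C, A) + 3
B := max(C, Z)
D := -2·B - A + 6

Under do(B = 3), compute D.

4

The intervention breaks the incoming arrows to B: B := max(C, Z) no longer applies, and B = 3.
A = 2·C - 2  [with C=-1]  = -4
D = -2·B - A + 6  [with B=3, A=-4]  = 4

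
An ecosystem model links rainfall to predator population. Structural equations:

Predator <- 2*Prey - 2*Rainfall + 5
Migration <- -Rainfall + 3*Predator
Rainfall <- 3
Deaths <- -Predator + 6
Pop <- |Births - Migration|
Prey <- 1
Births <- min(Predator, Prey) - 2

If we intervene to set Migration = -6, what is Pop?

5

Intervening sets Migration = -6 and removes its equation (Migration <- -Rainfall + 3*Predator).
Predator = 2*Prey - 2*Rainfall + 5  [with Prey=1, Rainfall=3]  = 1
Births = min(Predator, Prey) - 2  [with Predator=1, Prey=1]  = -1
Pop = |Births - Migration|  [with Births=-1, Migration=-6]  = 5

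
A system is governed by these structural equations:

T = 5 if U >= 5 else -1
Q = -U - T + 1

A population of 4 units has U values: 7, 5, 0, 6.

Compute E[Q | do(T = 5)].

-8.5

The intervention sets T=5 in all 4 units regardless of U. Recomputing Q per unit gives -11, -9, -4, -10; average -8.5.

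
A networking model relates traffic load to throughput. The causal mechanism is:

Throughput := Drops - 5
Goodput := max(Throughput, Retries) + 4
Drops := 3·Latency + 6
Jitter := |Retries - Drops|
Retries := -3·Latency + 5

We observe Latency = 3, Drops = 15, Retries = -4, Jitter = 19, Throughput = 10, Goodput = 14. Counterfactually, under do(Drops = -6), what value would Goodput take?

Under do(Drops=-6), the mechanism Drops := 3·Latency + 6 is discarded; Drops is fixed at -6.
Retries = -3·Latency + 5  [with Latency=3]  = -4
Throughput = Drops - 5  [with Drops=-6]  = -11
Goodput = max(Throughput, Retries) + 4  [with Throughput=-11, Retries=-4]  = 0

0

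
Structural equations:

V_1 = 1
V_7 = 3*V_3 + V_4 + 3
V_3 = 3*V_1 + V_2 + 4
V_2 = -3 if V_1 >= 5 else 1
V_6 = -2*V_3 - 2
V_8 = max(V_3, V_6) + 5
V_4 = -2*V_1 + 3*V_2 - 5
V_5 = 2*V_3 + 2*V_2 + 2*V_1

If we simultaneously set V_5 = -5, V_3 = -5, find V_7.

The joint intervention fixes V_5 = -5, V_3 = -5, removing each variable's own equation.
V_2 = -3 if V_1 >= 5 else 1  [with V_1=1]  = 1
V_4 = -2*V_1 + 3*V_2 - 5  [with V_1=1, V_2=1]  = -4
V_7 = 3*V_3 + V_4 + 3  [with V_3=-5, V_4=-4]  = -16

-16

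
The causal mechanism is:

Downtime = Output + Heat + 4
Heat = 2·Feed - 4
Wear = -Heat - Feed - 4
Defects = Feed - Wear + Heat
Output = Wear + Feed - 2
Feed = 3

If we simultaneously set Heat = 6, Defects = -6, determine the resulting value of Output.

Setting Heat = 6, Defects = -6 by intervention discards those variables' equations.
Wear = -Heat - Feed - 4  [with Heat=6, Feed=3]  = -13
Output = Wear + Feed - 2  [with Wear=-13, Feed=3]  = -12

-12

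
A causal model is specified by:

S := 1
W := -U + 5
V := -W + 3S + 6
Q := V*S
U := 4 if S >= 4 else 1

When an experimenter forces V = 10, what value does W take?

Under do(V=10), the mechanism V := -W + 3S + 6 is discarded; V is fixed at 10.
Since W is not a descendant of the intervened variable, it is unaffected.
U = 4 if S >= 4 else 1  [with S=1]  = 1
W = -U + 5  [with U=1]  = 4

4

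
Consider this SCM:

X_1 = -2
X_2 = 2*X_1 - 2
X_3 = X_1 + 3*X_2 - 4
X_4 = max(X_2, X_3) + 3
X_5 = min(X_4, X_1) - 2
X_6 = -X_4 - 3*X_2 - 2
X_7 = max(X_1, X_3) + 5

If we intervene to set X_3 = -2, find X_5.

-4

do(X_3=-2) replaces the equation X_3 = X_1 + 3*X_2 - 4 with the constant X_3 = -2.
X_2 = 2*X_1 - 2  [with X_1=-2]  = -6
X_4 = max(X_2, X_3) + 3  [with X_2=-6, X_3=-2]  = 1
X_5 = min(X_4, X_1) - 2  [with X_4=1, X_1=-2]  = -4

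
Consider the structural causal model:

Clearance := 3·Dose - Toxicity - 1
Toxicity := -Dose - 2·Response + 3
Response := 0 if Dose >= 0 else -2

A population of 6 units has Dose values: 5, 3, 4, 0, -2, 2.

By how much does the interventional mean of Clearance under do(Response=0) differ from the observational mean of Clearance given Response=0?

The intervention sets Response=0 in all 6 units regardless of Dose. Recomputing Clearance per unit gives 16, 8, 12, -4, -12, 4; average 4.
E[Clearance|Response=0] averages over only the 5 units with Response=0 (Dose = 5, 3, 4, 0, 2): Clearance = 16, 8, 12, -4, 4, mean 7.2.
Difference = 4 − 7.2 = -3.2.

-3.2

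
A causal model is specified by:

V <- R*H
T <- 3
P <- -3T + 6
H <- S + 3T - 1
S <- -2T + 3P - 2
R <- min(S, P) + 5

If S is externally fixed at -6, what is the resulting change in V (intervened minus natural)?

-110

The intervention breaks the incoming arrows to S: S <- -2T + 3P - 2 no longer applies, and S = -6.
P = -3T + 6  [with T=3]  = -3
R = min(S, P) + 5  [with S=-6, P=-3]  = -1
H = S + 3T - 1  [with S=-6, T=3]  = 2
V = R*H  [with R=-1, H=2]  = -2
Without intervention: P = -3T + 6  [with T=3]  = -3; S = -2T + 3P - 2  [with T=3, P=-3]  = -17; R = min(S, P) + 5  [with S=-17, P=-3]  = -12; H = S + 3T - 1  [with S=-17, T=3]  = -9; V = R*H  [with R=-12, H=-9]  = 108.
Change = -2 − 108 = -110.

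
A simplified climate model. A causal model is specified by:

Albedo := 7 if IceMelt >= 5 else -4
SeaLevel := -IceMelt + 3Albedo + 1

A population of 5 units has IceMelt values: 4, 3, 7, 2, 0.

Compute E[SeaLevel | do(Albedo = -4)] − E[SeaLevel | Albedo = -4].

do(Albedo=-4) breaks Albedo's dependence on IceMelt. With Albedo=-4 fixed, SeaLevel across the units is -15, -14, -18, -13, -11, mean -14.2.
Observing Albedo=-4 restricts to units where Albedo's equation naturally yields -4: IceMelt ∈ {4, 3, 2, 0}. In that subpopulation SeaLevel = -15, -14, -13, -11, mean -13.25.
Difference = -14.2 − (-13.25) = -0.95.

-0.95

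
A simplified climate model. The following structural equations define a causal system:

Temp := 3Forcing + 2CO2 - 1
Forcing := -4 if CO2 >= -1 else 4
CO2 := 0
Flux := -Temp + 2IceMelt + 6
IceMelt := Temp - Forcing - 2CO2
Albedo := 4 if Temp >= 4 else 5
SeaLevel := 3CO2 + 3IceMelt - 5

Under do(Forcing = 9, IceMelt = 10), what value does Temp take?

The joint intervention fixes Forcing = 9, IceMelt = 10, removing each variable's own equation.
Temp = 3Forcing + 2CO2 - 1  [with Forcing=9, CO2=0]  = 26

26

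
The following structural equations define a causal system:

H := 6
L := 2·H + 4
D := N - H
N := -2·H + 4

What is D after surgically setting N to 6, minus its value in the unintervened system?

14

The intervention breaks the incoming arrows to N: N := -2·H + 4 no longer applies, and N = 6.
D = N - H  [with N=6, H=6]  = 0
Without intervention: N = -2·H + 4  [with H=6]  = -8; D = N - H  [with N=-8, H=6]  = -14.
Change = 0 − (-14) = 14.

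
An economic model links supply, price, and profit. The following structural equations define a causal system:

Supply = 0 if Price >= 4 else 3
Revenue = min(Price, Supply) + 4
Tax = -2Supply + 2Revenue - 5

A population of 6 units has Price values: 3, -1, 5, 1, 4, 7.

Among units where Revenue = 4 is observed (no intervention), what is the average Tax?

Observing Revenue=4 restricts to units where Revenue's equation naturally yields 4: Price ∈ {5, 4, 7}. In that subpopulation Tax = 3, 3, 3, mean 3.

3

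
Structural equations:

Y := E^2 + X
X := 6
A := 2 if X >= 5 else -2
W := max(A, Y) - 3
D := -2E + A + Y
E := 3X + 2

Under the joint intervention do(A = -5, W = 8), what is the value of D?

Setting A = -5, W = 8 by intervention discards those variables' equations.
E = 3X + 2  [with X=6]  = 20
Y = E^2 + X  [with E=20, X=6]  = 406
D = -2E + A + Y  [with E=20, A=-5, Y=406]  = 361

361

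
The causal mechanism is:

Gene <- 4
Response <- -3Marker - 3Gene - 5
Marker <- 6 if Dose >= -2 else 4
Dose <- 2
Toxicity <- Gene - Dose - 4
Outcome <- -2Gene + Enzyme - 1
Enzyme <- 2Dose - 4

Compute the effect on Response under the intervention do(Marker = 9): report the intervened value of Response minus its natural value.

Intervening sets Marker = 9 and removes its equation (Marker <- 6 if Dose >= -2 else 4).
Response = -3Marker - 3Gene - 5  [with Marker=9, Gene=4]  = -44
Without intervention: Marker = 6 if Dose >= -2 else 4  [with Dose=2]  = 6; Response = -3Marker - 3Gene - 5  [with Marker=6, Gene=4]  = -35.
Change = -44 − (-35) = -9.

-9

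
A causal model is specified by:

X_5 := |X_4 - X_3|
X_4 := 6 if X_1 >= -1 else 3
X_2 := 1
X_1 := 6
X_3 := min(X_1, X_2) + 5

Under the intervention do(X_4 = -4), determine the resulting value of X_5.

10

Intervening sets X_4 = -4 and removes its equation (X_4 := 6 if X_1 >= -1 else 3).
X_3 = min(X_1, X_2) + 5  [with X_1=6, X_2=1]  = 6
X_5 = |X_4 - X_3|  [with X_4=-4, X_3=6]  = 10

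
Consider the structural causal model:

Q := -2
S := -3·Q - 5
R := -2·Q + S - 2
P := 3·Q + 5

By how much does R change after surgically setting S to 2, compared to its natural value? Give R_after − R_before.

The intervention breaks the incoming arrows to S: S := -3·Q - 5 no longer applies, and S = 2.
R = -2·Q + S - 2  [with Q=-2, S=2]  = 4
Without intervention: S = -3·Q - 5  [with Q=-2]  = 1; R = -2·Q + S - 2  [with Q=-2, S=1]  = 3.
Change = 4 − 3 = 1.

1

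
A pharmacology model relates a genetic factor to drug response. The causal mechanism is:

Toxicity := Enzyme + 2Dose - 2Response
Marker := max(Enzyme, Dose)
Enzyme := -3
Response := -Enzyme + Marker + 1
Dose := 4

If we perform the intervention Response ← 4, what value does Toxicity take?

Intervening sets Response = 4 and removes its equation (Response := -Enzyme + Marker + 1).
Toxicity = Enzyme + 2Dose - 2Response  [with Enzyme=-3, Dose=4, Response=4]  = -3

-3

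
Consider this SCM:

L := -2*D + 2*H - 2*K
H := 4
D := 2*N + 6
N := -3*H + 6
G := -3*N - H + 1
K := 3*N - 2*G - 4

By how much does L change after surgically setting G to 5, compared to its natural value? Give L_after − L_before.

-40

The intervention breaks the incoming arrows to G: G := -3*N - H + 1 no longer applies, and G = 5.
N = -3*H + 6  [with H=4]  = -6
K = 3*N - 2*G - 4  [with N=-6, G=5]  = -32
D = 2*N + 6  [with N=-6]  = -6
L = -2*D + 2*H - 2*K  [with D=-6, H=4, K=-32]  = 84
Without intervention: N = -3*H + 6  [with H=4]  = -6; G = -3*N - H + 1  [with N=-6, H=4]  = 15; K = 3*N - 2*G - 4  [with N=-6, G=15]  = -52; D = 2*N + 6  [with N=-6]  = -6; L = -2*D + 2*H - 2*K  [with D=-6, H=4, K=-52]  = 124.
Change = 84 − 124 = -40.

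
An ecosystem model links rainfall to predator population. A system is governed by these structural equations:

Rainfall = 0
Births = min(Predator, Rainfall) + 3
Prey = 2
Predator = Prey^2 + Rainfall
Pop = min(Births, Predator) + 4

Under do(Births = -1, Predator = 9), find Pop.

The joint intervention fixes Births = -1, Predator = 9, removing each variable's own equation.
Pop = min(Births, Predator) + 4  [with Births=-1, Predator=9]  = 3

3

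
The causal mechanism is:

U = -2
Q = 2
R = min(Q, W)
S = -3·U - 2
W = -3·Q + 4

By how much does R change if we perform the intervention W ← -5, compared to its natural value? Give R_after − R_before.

do(W=-5) replaces the equation W = -3·Q + 4 with the constant W = -5.
R = min(Q, W)  [with Q=2, W=-5]  = -5
Without intervention: W = -3·Q + 4  [with Q=2]  = -2; R = min(Q, W)  [with Q=2, W=-2]  = -2.
Change = -5 − (-2) = -3.

-3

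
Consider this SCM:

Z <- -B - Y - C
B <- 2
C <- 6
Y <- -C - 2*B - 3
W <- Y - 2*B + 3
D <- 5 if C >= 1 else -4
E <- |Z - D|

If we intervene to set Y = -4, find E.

The intervention breaks the incoming arrows to Y: Y <- -C - 2*B - 3 no longer applies, and Y = -4.
Z = -B - Y - C  [with B=2, Y=-4, C=6]  = -4
D = 5 if C >= 1 else -4  [with C=6]  = 5
E = |Z - D|  [with Z=-4, D=5]  = 9

9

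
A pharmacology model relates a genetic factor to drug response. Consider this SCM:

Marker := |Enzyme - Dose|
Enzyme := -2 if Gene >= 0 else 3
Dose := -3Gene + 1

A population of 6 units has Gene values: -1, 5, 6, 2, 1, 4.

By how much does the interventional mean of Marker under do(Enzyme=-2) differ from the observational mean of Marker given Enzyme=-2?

-0.3

The intervention sets Enzyme=-2 in all 6 units regardless of Gene. Recomputing Marker per unit gives 6, 12, 15, 3, 0, 9; average 7.5.
Observing Enzyme=-2 restricts to units where Enzyme's equation naturally yields -2: Gene ∈ {5, 6, 2, 1, 4}. In that subpopulation Marker = 12, 15, 3, 0, 9, mean 7.8.
Difference = 7.5 − 7.8 = -0.3.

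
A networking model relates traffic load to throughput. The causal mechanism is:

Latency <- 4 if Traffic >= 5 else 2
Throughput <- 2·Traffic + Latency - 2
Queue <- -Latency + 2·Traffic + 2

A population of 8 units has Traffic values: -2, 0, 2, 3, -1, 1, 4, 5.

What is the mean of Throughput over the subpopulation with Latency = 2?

Conditioning on Latency=2 selects the 7 unit(s) with Traffic ∈ {-2, 0, 2, 3, -1, 1, 4}. Their Throughput values: -4, 0, 4, 6, -2, 2, 8. Mean = 2.

2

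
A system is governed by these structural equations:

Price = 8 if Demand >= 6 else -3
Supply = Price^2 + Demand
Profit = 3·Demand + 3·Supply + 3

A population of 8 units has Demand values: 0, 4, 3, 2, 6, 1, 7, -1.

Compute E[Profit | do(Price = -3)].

46.5

Every unit gets Price=-3 under the intervention. Profit values become 30, 54, 48, 42, 66, 36, 72, 24; E[Profit|do(Price=-3)] = 46.5.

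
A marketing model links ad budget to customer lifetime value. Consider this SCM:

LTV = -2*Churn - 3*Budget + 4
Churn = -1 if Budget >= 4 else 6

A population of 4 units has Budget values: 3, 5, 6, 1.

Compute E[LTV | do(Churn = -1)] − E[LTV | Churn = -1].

5.25

Under do(Churn=-1), Churn's equation is replaced by Churn=-1 for every unit. Per-unit LTV: -3, -9, -12, 3. Mean = -5.25.
E[LTV|Churn=-1] averages over only the 2 units with Churn=-1 (Budget = 5, 6): LTV = -9, -12, mean -10.5.
Difference = -5.25 − (-10.5) = 5.25.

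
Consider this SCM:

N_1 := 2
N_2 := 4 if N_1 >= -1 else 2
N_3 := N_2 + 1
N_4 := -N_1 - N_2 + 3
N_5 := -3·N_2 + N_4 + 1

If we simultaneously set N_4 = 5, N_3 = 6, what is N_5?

-6

The joint intervention fixes N_4 = 5, N_3 = 6, removing each variable's own equation.
N_2 = 4 if N_1 >= -1 else 2  [with N_1=2]  = 4
N_5 = -3·N_2 + N_4 + 1  [with N_2=4, N_4=5]  = -6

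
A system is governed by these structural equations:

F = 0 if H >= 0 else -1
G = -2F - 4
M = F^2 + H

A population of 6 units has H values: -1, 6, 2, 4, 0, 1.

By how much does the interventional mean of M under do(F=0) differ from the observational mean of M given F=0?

The intervention sets F=0 in all 6 units regardless of H. Recomputing M per unit gives -1, 6, 2, 4, 0, 1; average 2.
Observing F=0 restricts to units where F's equation naturally yields 0: H ∈ {6, 2, 4, 0, 1}. In that subpopulation M = 6, 2, 4, 0, 1, mean 2.6.
Difference = 2 − 2.6 = -0.6.

-0.6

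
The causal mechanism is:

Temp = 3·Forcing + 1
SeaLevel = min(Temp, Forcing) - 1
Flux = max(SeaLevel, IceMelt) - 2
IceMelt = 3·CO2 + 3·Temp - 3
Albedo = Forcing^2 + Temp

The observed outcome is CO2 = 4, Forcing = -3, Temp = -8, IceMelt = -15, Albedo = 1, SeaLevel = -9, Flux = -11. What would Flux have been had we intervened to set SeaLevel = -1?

-3

Intervening sets SeaLevel = -1 and removes its equation (SeaLevel = min(Temp, Forcing) - 1).
Temp = 3·Forcing + 1  [with Forcing=-3]  = -8
IceMelt = 3·CO2 + 3·Temp - 3  [with CO2=4, Temp=-8]  = -15
Flux = max(SeaLevel, IceMelt) - 2  [with SeaLevel=-1, IceMelt=-15]  = -3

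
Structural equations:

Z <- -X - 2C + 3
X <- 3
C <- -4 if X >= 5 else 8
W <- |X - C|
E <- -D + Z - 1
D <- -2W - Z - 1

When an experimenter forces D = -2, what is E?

-15

The intervention breaks the incoming arrows to D: D <- -2W - Z - 1 no longer applies, and D = -2.
C = -4 if X >= 5 else 8  [with X=3]  = 8
Z = -X - 2C + 3  [with X=3, C=8]  = -16
E = -D + Z - 1  [with D=-2, Z=-16]  = -15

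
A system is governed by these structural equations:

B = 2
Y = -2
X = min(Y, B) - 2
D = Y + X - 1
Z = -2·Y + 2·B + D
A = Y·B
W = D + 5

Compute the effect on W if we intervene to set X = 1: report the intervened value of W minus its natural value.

The intervention breaks the incoming arrows to X: X = min(Y, B) - 2 no longer applies, and X = 1.
D = Y + X - 1  [with Y=-2, X=1]  = -2
W = D + 5  [with D=-2]  = 3
Without intervention: X = min(Y, B) - 2  [with Y=-2, B=2]  = -4; D = Y + X - 1  [with Y=-2, X=-4]  = -7; W = D + 5  [with D=-7]  = -2.
Change = 3 − (-2) = 5.

5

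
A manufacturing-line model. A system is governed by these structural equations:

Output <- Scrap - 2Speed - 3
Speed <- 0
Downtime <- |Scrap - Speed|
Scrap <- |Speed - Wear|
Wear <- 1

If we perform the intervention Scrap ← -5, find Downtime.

do(Scrap=-5) replaces the equation Scrap <- |Speed - Wear| with the constant Scrap = -5.
Downtime = |Scrap - Speed|  [with Scrap=-5, Speed=0]  = 5

5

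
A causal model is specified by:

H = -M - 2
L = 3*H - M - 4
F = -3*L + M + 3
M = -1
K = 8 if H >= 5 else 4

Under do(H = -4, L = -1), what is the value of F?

Setting H = -4, L = -1 by intervention discards those variables' equations.
F = -3*L + M + 3  [with L=-1, M=-1]  = 5

5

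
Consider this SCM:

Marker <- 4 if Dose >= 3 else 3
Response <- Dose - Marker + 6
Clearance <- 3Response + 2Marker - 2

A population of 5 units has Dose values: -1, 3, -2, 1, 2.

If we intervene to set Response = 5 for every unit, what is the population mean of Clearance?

19.4

Under do(Response=5), Response's equation is replaced by Response=5 for every unit. Per-unit Clearance: 19, 21, 19, 19, 19. Mean = 19.4.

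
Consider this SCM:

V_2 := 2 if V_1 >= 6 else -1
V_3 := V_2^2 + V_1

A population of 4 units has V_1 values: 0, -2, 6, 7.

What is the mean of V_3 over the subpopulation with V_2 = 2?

10.5

E[V_3|V_2=2] averages over only the 2 units with V_2=2 (V_1 = 6, 7): V_3 = 10, 11, mean 10.5.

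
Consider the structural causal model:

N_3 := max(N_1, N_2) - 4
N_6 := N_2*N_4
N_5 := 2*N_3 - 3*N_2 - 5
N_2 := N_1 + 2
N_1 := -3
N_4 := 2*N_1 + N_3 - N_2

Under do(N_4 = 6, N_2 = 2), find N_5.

-15

The joint intervention fixes N_4 = 6, N_2 = 2, removing each variable's own equation.
N_3 = max(N_1, N_2) - 4  [with N_1=-3, N_2=2]  = -2
N_5 = 2*N_3 - 3*N_2 - 5  [with N_3=-2, N_2=2]  = -15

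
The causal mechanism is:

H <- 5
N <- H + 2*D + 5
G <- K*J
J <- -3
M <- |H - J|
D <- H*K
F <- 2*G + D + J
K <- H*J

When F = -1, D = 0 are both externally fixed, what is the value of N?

Under do(F = -1, D = 0), each intervened variable's structural equation is replaced by its fixed value.
N = H + 2*D + 5  [with H=5, D=0]  = 10

10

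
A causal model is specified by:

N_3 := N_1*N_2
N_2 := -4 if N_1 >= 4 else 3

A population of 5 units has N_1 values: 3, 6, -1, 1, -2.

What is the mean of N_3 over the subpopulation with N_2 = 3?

0.75

Observing N_2=3 restricts to units where N_2's equation naturally yields 3: N_1 ∈ {3, -1, 1, -2}. In that subpopulation N_3 = 9, -3, 3, -6, mean 0.75.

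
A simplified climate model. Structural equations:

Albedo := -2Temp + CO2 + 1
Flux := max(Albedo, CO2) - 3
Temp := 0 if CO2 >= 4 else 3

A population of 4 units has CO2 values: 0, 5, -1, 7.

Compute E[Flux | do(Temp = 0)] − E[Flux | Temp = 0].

do(Temp=0) breaks Temp's dependence on CO2. With Temp=0 fixed, Flux across the units is -2, 3, -3, 5, mean 0.75.
Observing Temp=0 restricts to units where Temp's equation naturally yields 0: CO2 ∈ {5, 7}. In that subpopulation Flux = 3, 5, mean 4.
Difference = 0.75 − 4 = -3.25.

-3.25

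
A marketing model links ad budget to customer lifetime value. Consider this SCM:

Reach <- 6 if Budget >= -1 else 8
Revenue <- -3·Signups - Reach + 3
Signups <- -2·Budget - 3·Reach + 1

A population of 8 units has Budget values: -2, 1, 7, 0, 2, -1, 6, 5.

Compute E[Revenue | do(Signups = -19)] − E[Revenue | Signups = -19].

The intervention sets Signups=-19 in all 8 units regardless of Budget. Recomputing Revenue per unit gives 52, 54, 54, 54, 54, 54, 54, 54; average 53.75.
E[Revenue|Signups=-19] averages over only the 2 units with Signups=-19 (Budget = -2, 1): Revenue = 52, 54, mean 53.
Difference = 53.75 − 53 = 0.75.

0.75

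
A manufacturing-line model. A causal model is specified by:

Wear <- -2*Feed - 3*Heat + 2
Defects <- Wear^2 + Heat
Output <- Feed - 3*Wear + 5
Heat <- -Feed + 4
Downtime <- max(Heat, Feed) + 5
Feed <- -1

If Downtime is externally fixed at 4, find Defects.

126

do(Downtime=4) replaces the equation Downtime <- max(Heat, Feed) + 5 with the constant Downtime = 4.
No directed path runs from Downtime to Defects, so Defects keeps its natural value.
Heat = -Feed + 4  [with Feed=-1]  = 5
Wear = -2*Feed - 3*Heat + 2  [with Feed=-1, Heat=5]  = -11
Defects = Wear^2 + Heat  [with Wear=-11, Heat=5]  = 126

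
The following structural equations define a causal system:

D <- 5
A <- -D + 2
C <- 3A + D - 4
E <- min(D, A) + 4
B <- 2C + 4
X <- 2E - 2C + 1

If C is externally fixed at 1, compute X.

The intervention breaks the incoming arrows to C: C <- 3A + D - 4 no longer applies, and C = 1.
A = -D + 2  [with D=5]  = -3
E = min(D, A) + 4  [with D=5, A=-3]  = 1
X = 2E - 2C + 1  [with E=1, C=1]  = 1

1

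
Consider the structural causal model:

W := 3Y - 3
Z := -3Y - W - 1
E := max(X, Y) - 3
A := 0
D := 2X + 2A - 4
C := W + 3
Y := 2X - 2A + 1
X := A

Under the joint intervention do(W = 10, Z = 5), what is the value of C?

13

Setting W = 10, Z = 5 by intervention discards those variables' equations.
C = W + 3  [with W=10]  = 13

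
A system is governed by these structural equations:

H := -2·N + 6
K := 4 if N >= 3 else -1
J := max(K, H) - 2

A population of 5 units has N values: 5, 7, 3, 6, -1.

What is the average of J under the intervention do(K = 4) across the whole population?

Every unit gets K=4 under the intervention. J values become 2, 2, 2, 2, 6; E[J|do(K=4)] = 2.8.

2.8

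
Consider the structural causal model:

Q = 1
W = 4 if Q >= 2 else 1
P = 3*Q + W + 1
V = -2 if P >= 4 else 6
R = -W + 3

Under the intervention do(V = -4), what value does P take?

Under do(V=-4), the mechanism V = -2 if P >= 4 else 6 is discarded; V is fixed at -4.
Since P is not a descendant of the intervened variable, it is unaffected.
W = 4 if Q >= 2 else 1  [with Q=1]  = 1
P = 3*Q + W + 1  [with Q=1, W=1]  = 5

5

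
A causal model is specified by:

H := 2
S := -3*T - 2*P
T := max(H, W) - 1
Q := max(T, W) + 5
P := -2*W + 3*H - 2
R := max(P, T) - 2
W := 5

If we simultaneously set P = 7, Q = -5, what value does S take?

-26

The joint intervention fixes P = 7, Q = -5, removing each variable's own equation.
T = max(H, W) - 1  [with H=2, W=5]  = 4
S = -3*T - 2*P  [with T=4, P=7]  = -26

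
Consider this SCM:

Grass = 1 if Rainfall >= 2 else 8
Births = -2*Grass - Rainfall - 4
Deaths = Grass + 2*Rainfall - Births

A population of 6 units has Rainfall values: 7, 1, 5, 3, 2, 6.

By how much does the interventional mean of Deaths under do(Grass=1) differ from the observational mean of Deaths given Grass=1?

-1.8

Under do(Grass=1), Grass's equation is replaced by Grass=1 for every unit. Per-unit Deaths: 28, 10, 22, 16, 13, 25. Mean = 19.
E[Deaths|Grass=1] averages over only the 5 units with Grass=1 (Rainfall = 7, 5, 3, 2, 6): Deaths = 28, 22, 16, 13, 25, mean 20.8.
Difference = 19 − 20.8 = -1.8.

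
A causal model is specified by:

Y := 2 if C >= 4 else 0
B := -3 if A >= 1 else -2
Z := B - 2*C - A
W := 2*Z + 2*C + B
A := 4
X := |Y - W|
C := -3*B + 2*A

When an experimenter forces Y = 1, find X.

Under do(Y=1), the mechanism Y := 2 if C >= 4 else 0 is discarded; Y is fixed at 1.
B = -3 if A >= 1 else -2  [with A=4]  = -3
C = -3*B + 2*A  [with B=-3, A=4]  = 17
Z = B - 2*C - A  [with B=-3, C=17, A=4]  = -41
W = 2*Z + 2*C + B  [with Z=-41, C=17, B=-3]  = -51
X = |Y - W|  [with Y=1, W=-51]  = 52

52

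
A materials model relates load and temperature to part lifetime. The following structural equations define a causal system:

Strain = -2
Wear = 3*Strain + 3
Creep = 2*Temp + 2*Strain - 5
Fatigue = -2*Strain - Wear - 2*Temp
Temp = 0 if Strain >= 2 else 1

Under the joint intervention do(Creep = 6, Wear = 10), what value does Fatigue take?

Setting Creep = 6, Wear = 10 by intervention discards those variables' equations.
Temp = 0 if Strain >= 2 else 1  [with Strain=-2]  = 1
Fatigue = -2*Strain - Wear - 2*Temp  [with Strain=-2, Wear=10, Temp=1]  = -8

-8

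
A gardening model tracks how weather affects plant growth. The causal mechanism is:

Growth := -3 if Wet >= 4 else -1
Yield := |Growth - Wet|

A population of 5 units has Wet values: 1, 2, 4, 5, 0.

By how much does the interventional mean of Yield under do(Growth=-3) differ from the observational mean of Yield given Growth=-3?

-2.1

Every unit gets Growth=-3 under the intervention. Yield values become 4, 5, 7, 8, 3; E[Yield|do(Growth=-3)] = 5.4.
Conditioning on Growth=-3 selects the 2 unit(s) with Wet ∈ {4, 5}. Their Yield values: 7, 8. Mean = 7.5.
Difference = 5.4 − 7.5 = -2.1.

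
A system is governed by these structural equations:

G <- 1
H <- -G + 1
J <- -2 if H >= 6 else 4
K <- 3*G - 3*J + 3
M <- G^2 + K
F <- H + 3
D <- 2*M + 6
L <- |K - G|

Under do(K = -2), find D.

The intervention breaks the incoming arrows to K: K <- 3*G - 3*J + 3 no longer applies, and K = -2.
M = G^2 + K  [with G=1, K=-2]  = -1
D = 2*M + 6  [with M=-1]  = 4

4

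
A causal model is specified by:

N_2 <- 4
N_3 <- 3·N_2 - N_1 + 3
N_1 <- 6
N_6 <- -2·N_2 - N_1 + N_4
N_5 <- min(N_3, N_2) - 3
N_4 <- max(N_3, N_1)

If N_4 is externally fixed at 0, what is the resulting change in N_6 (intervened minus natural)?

-9

Under do(N_4=0), the mechanism N_4 <- max(N_3, N_1) is discarded; N_4 is fixed at 0.
N_6 = -2·N_2 - N_1 + N_4  [with N_2=4, N_1=6, N_4=0]  = -14
Without intervention: N_3 = 3·N_2 - N_1 + 3  [with N_2=4, N_1=6]  = 9; N_4 = max(N_3, N_1)  [with N_3=9, N_1=6]  = 9; N_6 = -2·N_2 - N_1 + N_4  [with N_2=4, N_1=6, N_4=9]  = -5.
Change = -14 − (-5) = -9.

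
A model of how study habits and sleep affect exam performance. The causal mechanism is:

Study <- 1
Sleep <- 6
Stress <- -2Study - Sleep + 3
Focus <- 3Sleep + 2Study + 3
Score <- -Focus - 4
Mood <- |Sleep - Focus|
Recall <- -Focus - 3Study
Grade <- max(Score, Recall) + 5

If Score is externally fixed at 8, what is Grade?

13

do(Score=8) replaces the equation Score <- -Focus - 4 with the constant Score = 8.
Focus = 3Sleep + 2Study + 3  [with Sleep=6, Study=1]  = 23
Recall = -Focus - 3Study  [with Focus=23, Study=1]  = -26
Grade = max(Score, Recall) + 5  [with Score=8, Recall=-26]  = 13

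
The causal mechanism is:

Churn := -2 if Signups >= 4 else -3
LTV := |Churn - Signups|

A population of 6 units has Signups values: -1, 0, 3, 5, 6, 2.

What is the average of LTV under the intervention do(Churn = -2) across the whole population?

4.5

do(Churn=-2) breaks Churn's dependence on Signups. With Churn=-2 fixed, LTV across the units is 1, 2, 5, 7, 8, 4, mean 4.5.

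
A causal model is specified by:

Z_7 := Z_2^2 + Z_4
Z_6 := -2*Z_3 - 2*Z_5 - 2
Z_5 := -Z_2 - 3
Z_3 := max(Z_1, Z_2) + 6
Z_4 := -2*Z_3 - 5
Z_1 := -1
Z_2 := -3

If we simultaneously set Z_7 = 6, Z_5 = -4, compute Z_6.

Setting Z_7 = 6, Z_5 = -4 by intervention discards those variables' equations.
Z_3 = max(Z_1, Z_2) + 6  [with Z_1=-1, Z_2=-3]  = 5
Z_6 = -2*Z_3 - 2*Z_5 - 2  [with Z_3=5, Z_5=-4]  = -4

-4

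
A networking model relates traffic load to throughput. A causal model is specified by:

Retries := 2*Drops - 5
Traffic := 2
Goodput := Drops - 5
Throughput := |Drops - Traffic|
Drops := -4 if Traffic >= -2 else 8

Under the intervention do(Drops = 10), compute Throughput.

Under do(Drops=10), the mechanism Drops := -4 if Traffic >= -2 else 8 is discarded; Drops is fixed at 10.
Throughput = |Drops - Traffic|  [with Drops=10, Traffic=2]  = 8

8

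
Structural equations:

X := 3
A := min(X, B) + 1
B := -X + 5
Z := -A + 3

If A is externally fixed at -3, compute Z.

6

The intervention breaks the incoming arrows to A: A := min(X, B) + 1 no longer applies, and A = -3.
Z = -A + 3  [with A=-3]  = 6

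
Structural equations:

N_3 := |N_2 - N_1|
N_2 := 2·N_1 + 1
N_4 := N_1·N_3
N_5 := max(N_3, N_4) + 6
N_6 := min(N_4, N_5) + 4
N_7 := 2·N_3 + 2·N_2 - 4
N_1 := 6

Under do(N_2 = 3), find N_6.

Under do(N_2=3), the mechanism N_2 := 2·N_1 + 1 is discarded; N_2 is fixed at 3.
N_3 = |N_2 - N_1|  [with N_2=3, N_1=6]  = 3
N_4 = N_1·N_3  [with N_1=6, N_3=3]  = 18
N_5 = max(N_3, N_4) + 6  [with N_3=3, N_4=18]  = 24
N_6 = min(N_4, N_5) + 4  [with N_4=18, N_5=24]  = 22

22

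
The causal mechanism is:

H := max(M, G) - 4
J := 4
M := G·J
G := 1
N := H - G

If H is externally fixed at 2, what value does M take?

4

Under do(H=2), the mechanism H := max(M, G) - 4 is discarded; H is fixed at 2.
Since M is not a descendant of the intervened variable, it is unaffected.
M = G·J  [with G=1, J=4]  = 4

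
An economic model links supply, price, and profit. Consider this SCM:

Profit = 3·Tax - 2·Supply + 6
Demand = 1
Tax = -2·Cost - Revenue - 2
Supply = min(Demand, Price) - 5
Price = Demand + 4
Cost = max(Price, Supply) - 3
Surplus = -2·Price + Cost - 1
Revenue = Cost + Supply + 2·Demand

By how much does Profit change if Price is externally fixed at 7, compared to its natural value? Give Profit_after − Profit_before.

Under do(Price=7), the mechanism Price = Demand + 4 is discarded; Price is fixed at 7.
Supply = min(Demand, Price) - 5  [with Demand=1, Price=7]  = -4
Cost = max(Price, Supply) - 3  [with Price=7, Supply=-4]  = 4
Revenue = Cost + Supply + 2·Demand  [with Cost=4, Supply=-4, Demand=1]  = 2
Tax = -2·Cost - Revenue - 2  [with Cost=4, Revenue=2]  = -12
Profit = 3·Tax - 2·Supply + 6  [with Tax=-12, Supply=-4]  = -22
Without intervention: Price = Demand + 4  [with Demand=1]  = 5; Supply = min(Demand, Price) - 5  [with Demand=1, Price=5]  = -4; Cost = max(Price, Supply) - 3  [with Price=5, Supply=-4]  = 2; Revenue = Cost + Supply + 2·Demand  [with Cost=2, Supply=-4, Demand=1]  = 0; Tax = -2·Cost - Revenue - 2  [with Cost=2, Revenue=0]  = -6; Profit = 3·Tax - 2·Supply + 6  [with Tax=-6, Supply=-4]  = -4.
Change = -22 − (-4) = -18.

-18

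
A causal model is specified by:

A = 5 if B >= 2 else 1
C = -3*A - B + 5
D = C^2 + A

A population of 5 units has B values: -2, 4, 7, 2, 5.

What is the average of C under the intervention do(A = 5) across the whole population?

-13.2

The intervention sets A=5 in all 5 units regardless of B. Recomputing C per unit gives -8, -14, -17, -12, -15; average -13.2.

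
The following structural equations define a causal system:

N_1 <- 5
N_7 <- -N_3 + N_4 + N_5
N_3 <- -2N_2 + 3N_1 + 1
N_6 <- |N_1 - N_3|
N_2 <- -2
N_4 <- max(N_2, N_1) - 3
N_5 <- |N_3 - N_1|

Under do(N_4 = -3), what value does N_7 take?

The intervention breaks the incoming arrows to N_4: N_4 <- max(N_2, N_1) - 3 no longer applies, and N_4 = -3.
N_3 = -2N_2 + 3N_1 + 1  [with N_2=-2, N_1=5]  = 20
N_5 = |N_3 - N_1|  [with N_3=20, N_1=5]  = 15
N_7 = -N_3 + N_4 + N_5  [with N_3=20, N_4=-3, N_5=15]  = -8

-8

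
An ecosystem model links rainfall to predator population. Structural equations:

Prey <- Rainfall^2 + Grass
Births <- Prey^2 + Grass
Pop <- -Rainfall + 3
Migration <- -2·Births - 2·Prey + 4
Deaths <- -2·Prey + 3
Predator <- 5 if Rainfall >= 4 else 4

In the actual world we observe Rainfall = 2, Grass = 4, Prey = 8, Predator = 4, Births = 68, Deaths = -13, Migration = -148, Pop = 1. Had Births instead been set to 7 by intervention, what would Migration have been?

Under do(Births=7), the mechanism Births <- Prey^2 + Grass is discarded; Births is fixed at 7.
Prey = Rainfall^2 + Grass  [with Rainfall=2, Grass=4]  = 8
Migration = -2·Births - 2·Prey + 4  [with Births=7, Prey=8]  = -26

-26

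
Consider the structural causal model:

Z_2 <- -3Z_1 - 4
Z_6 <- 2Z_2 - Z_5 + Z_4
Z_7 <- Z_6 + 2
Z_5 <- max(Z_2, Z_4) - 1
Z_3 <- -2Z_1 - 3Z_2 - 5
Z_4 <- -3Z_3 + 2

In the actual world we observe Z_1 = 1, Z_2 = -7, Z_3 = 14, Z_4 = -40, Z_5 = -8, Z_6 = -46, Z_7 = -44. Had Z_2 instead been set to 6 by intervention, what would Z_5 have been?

do(Z_2=6) replaces the equation Z_2 <- -3Z_1 - 4 with the constant Z_2 = 6.
Z_3 = -2Z_1 - 3Z_2 - 5  [with Z_1=1, Z_2=6]  = -25
Z_4 = -3Z_3 + 2  [with Z_3=-25]  = 77
Z_5 = max(Z_2, Z_4) - 1  [with Z_2=6, Z_4=77]  = 76

76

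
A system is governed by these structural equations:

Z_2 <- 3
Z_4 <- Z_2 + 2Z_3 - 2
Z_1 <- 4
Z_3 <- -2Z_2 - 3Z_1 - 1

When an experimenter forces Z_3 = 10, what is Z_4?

The intervention breaks the incoming arrows to Z_3: Z_3 <- -2Z_2 - 3Z_1 - 1 no longer applies, and Z_3 = 10.
Z_4 = Z_2 + 2Z_3 - 2  [with Z_2=3, Z_3=10]  = 21

21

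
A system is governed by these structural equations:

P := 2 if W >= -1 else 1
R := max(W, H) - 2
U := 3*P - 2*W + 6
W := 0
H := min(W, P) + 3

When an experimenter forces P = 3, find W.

Under do(P=3), the mechanism P := 2 if W >= -1 else 1 is discarded; P is fixed at 3.
W is not downstream of the intervention, so its value is determined by the original equations.

0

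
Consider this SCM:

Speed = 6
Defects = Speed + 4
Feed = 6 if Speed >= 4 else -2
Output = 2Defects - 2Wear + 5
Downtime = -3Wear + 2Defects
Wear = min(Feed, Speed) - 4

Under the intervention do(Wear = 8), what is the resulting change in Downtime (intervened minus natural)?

The intervention breaks the incoming arrows to Wear: Wear = min(Feed, Speed) - 4 no longer applies, and Wear = 8.
Defects = Speed + 4  [with Speed=6]  = 10
Downtime = -3Wear + 2Defects  [with Wear=8, Defects=10]  = -4
Without intervention: Feed = 6 if Speed >= 4 else -2  [with Speed=6]  = 6; Wear = min(Feed, Speed) - 4  [with Feed=6, Speed=6]  = 2; Defects = Speed + 4  [with Speed=6]  = 10; Downtime = -3Wear + 2Defects  [with Wear=2, Defects=10]  = 14.
Change = -4 − 14 = -18.

-18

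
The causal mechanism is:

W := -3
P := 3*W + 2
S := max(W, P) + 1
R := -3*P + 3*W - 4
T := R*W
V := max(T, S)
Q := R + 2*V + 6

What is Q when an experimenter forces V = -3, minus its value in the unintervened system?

Intervening sets V = -3 and removes its equation (V := max(T, S)).
P = 3*W + 2  [with W=-3]  = -7
R = -3*P + 3*W - 4  [with P=-7, W=-3]  = 8
Q = R + 2*V + 6  [with R=8, V=-3]  = 8
Without intervention: P = 3*W + 2  [with W=-3]  = -7; S = max(W, P) + 1  [with W=-3, P=-7]  = -2; R = -3*P + 3*W - 4  [with P=-7, W=-3]  = 8; T = R*W  [with R=8, W=-3]  = -24; V = max(T, S)  [with T=-24, S=-2]  = -2; Q = R + 2*V + 6  [with R=8, V=-2]  = 10.
Change = 8 − 10 = -2.

-2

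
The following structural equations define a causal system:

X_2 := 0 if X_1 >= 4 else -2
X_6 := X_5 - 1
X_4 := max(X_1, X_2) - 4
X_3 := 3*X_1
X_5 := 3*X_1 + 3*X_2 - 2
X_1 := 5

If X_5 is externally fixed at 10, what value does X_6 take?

9

The intervention breaks the incoming arrows to X_5: X_5 := 3*X_1 + 3*X_2 - 2 no longer applies, and X_5 = 10.
X_6 = X_5 - 1  [with X_5=10]  = 9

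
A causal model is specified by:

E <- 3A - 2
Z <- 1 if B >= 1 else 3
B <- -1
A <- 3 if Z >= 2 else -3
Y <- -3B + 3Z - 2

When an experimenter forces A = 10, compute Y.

10

Under do(A=10), the mechanism A <- 3 if Z >= 2 else -3 is discarded; A is fixed at 10.
Since Y is not a descendant of the intervened variable, it is unaffected.
Z = 1 if B >= 1 else 3  [with B=-1]  = 3
Y = -3B + 3Z - 2  [with B=-1, Z=3]  = 10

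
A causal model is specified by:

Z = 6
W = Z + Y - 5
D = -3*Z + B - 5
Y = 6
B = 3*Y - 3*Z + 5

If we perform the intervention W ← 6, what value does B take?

5

do(W=6) replaces the equation W = Z + Y - 5 with the constant W = 6.
B is not downstream of the intervention, so its value is determined by the original equations.
B = 3*Y - 3*Z + 5  [with Y=6, Z=6]  = 5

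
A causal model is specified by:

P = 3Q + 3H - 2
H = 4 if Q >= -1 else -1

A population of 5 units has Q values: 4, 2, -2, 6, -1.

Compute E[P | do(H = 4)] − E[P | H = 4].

-2.85

The intervention sets H=4 in all 5 units regardless of Q. Recomputing P per unit gives 22, 16, 4, 28, 7; average 15.4.
Observing H=4 restricts to units where H's equation naturally yields 4: Q ∈ {4, 2, 6, -1}. In that subpopulation P = 22, 16, 28, 7, mean 18.25.
Difference = 15.4 − 18.25 = -2.85.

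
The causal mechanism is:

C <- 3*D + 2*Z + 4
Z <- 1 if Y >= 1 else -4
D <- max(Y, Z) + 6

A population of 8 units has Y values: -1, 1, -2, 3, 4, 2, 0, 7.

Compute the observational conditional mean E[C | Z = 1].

34.2

Observing Z=1 restricts to units where Z's equation naturally yields 1: Y ∈ {1, 3, 4, 2, 7}. In that subpopulation C = 27, 33, 36, 30, 45, mean 34.2.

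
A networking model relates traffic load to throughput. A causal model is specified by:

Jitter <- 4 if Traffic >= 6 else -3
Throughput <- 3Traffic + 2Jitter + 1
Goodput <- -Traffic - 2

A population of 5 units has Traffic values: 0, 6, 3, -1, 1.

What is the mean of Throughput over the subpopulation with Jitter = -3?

Observing Jitter=-3 restricts to units where Jitter's equation naturally yields -3: Traffic ∈ {0, 3, -1, 1}. In that subpopulation Throughput = -5, 4, -8, -2, mean -2.75.

-2.75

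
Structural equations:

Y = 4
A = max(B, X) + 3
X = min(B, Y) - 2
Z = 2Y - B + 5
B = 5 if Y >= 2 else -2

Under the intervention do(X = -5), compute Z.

8

do(X=-5) replaces the equation X = min(B, Y) - 2 with the constant X = -5.
Z is not downstream of the intervention, so its value is determined by the original equations.
B = 5 if Y >= 2 else -2  [with Y=4]  = 5
Z = 2Y - B + 5  [with Y=4, B=5]  = 8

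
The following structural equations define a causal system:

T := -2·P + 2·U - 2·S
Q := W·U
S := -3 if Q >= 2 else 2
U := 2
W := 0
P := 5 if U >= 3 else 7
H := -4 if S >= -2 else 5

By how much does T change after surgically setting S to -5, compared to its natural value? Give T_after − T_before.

14

Under do(S=-5), the mechanism S := -3 if Q >= 2 else 2 is discarded; S is fixed at -5.
P = 5 if U >= 3 else 7  [with U=2]  = 7
T = -2·P + 2·U - 2·S  [with P=7, U=2, S=-5]  = 0
Without intervention: Q = W·U  [with W=0, U=2]  = 0; P = 5 if U >= 3 else 7  [with U=2]  = 7; S = -3 if Q >= 2 else 2  [with Q=0]  = 2; T = -2·P + 2·U - 2·S  [with P=7, U=2, S=2]  = -14.
Change = 0 − (-14) = 14.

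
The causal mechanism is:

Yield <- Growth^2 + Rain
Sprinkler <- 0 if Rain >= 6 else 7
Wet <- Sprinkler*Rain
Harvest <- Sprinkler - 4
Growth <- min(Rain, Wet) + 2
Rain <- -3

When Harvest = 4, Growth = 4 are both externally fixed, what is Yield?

Setting Harvest = 4, Growth = 4 by intervention discards those variables' equations.
Yield = Growth^2 + Rain  [with Growth=4, Rain=-3]  = 13

13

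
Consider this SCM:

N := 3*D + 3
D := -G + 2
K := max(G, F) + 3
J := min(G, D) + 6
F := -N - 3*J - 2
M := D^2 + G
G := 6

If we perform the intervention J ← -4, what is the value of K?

22

Under do(J=-4), the mechanism J := min(G, D) + 6 is discarded; J is fixed at -4.
D = -G + 2  [with G=6]  = -4
N = 3*D + 3  [with D=-4]  = -9
F = -N - 3*J - 2  [with N=-9, J=-4]  = 19
K = max(G, F) + 3  [with G=6, F=19]  = 22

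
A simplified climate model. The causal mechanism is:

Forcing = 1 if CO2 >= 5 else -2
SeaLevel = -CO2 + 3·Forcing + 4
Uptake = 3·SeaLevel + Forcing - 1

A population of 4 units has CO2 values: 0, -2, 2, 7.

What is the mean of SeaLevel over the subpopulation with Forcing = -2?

-2

Conditioning on Forcing=-2 selects the 3 unit(s) with CO2 ∈ {0, -2, 2}. Their SeaLevel values: -2, 0, -4. Mean = -2.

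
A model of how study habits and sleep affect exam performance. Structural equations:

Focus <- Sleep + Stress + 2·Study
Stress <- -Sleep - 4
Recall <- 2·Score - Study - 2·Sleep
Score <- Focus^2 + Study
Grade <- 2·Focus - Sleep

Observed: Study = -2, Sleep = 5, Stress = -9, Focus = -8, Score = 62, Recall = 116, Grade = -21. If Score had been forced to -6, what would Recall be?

-20

The intervention breaks the incoming arrows to Score: Score <- Focus^2 + Study no longer applies, and Score = -6.
Recall = 2·Score - Study - 2·Sleep  [with Score=-6, Study=-2, Sleep=5]  = -20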